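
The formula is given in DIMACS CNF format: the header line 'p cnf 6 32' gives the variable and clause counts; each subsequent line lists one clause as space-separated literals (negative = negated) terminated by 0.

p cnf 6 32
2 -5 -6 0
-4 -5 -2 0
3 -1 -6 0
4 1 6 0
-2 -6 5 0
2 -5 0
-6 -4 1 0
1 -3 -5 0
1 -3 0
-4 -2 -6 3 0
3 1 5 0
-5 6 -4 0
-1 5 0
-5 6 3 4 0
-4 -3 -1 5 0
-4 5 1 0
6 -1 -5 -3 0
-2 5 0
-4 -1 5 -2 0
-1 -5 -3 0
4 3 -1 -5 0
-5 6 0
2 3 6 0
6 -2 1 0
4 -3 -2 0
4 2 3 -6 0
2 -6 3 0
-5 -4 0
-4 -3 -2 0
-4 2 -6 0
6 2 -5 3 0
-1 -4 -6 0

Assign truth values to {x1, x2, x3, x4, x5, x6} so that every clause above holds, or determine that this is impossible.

x1=False,  x2=True,  x3=False,  x4=False,  x5=True,  x6=True

Branch on x2: set x2 = True.
The clause (x5) is unit, so x5 = True.
The clause (¬x4) is unit, so x4 = False.
The clause (x6) is unit, so x6 = True.
The clause (¬x3) is unit, so x3 = False.
The clause (¬x1) is unit, so x1 = False.
Every clause now holds.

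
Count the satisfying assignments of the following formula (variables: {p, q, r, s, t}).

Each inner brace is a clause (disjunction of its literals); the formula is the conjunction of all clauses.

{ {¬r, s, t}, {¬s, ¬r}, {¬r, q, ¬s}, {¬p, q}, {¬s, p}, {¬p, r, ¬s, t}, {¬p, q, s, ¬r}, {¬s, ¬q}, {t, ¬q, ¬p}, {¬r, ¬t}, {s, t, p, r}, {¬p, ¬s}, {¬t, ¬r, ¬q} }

There are 2^5 = 32 truth assignments over (p, q, r, s, t).
Split on p. With p = True, the clauses containing p are satisfied and ¬p drops from the rest; 1 of the 2^4 = 16 assignments to the other variables satisfy what remains.
With p = False, by the same count on the reduced clause set, 2 assignments work.
(One model: p=F, q=F, r=F, s=F, t=T.)
Total: 1 + 2 = 3.

3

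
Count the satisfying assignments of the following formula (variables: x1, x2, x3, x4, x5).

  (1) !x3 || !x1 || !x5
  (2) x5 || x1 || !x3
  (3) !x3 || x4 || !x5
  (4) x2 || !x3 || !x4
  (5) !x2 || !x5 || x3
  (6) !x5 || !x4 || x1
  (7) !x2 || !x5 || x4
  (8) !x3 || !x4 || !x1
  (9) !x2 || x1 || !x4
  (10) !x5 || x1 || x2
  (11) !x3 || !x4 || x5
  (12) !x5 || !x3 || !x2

There are 2^5 = 32 truth assignments over (x1, x2, x3, x4, x5).
Split on x1. With x1 = true, the clauses containing x1 are satisfied and !x1 drops from the rest; 8 of the 2^4 = 16 assignments to the other variables satisfy what remains.
With x1 = false, by the same count on the reduced clause set, 3 assignments work.
(One model: x1=F, x2=F, x3=F, x4=F, x5=F.)
Total: 8 + 3 = 11.

11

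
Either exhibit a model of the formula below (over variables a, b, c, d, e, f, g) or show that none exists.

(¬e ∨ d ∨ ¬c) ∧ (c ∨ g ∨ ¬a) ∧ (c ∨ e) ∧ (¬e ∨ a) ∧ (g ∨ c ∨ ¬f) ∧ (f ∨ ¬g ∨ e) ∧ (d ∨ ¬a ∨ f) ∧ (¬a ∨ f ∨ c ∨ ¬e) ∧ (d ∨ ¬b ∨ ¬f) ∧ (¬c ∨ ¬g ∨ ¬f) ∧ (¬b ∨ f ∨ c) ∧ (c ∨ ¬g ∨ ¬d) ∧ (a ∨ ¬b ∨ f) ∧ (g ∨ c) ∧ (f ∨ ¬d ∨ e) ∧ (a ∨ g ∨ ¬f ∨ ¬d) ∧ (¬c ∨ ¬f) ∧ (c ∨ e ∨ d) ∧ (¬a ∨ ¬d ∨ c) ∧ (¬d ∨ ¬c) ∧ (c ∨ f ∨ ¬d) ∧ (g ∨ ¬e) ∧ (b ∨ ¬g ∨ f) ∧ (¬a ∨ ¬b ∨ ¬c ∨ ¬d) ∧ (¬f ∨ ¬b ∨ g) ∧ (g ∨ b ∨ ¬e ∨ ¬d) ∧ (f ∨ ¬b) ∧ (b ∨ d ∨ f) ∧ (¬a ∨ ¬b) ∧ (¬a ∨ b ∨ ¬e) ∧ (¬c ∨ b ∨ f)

UNSATISFIABLE

Branch on c: set c = True.
Unit clause (¬f) forces f = False.
Unit clause (¬d) forces d = False.
Unit clause (¬e) forces e = False.
Unit clause (¬g) forces g = False.
Unit clause (¬a) forces a = False.
Unit clause (¬b) forces b = False.
Now (b) is unsatisfied and unit — conflict.
So c must be the other value — set c = False.
Unit clause (e) forces e = True.
Unit clause (a) forces a = True.
Unit clause (g) forces g = True.
Unit clause (f) forces f = True.
Unit clause (¬d) forces d = False.
Unit clause (¬b) forces b = False.
Now (b) is unsatisfied and unit — conflict.
Either choice for c ends in contradiction.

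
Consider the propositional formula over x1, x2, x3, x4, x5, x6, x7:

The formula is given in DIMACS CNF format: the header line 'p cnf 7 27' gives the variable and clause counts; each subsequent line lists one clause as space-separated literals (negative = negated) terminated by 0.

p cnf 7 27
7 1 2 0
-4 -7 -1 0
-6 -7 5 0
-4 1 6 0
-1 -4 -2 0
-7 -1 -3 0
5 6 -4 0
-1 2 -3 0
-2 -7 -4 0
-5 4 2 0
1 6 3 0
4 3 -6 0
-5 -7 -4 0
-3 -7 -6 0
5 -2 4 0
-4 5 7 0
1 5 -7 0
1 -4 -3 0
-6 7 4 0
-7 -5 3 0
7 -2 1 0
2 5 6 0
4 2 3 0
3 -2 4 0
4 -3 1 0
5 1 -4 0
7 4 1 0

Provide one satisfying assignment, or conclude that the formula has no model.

Try x7 = False.
Try x1 = True.
Try x4 = True.
The clause (¬x2) is unit, so x2 = False.
The clause (¬x3) is unit, so x3 = False.
The clause (x5) is unit, so x5 = True.
All clauses hold; x6 can take either value.

x1: True; x2: False; x3: False; x4: True; x5: True; x6: False; x7: False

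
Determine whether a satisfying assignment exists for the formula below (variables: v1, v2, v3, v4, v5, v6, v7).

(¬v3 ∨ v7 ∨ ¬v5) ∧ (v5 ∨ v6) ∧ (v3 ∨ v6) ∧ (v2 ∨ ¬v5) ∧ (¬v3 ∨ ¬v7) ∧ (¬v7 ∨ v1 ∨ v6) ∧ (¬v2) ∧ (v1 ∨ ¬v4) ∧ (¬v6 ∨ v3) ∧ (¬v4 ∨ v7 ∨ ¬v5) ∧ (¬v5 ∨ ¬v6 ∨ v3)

Yes, satisfiable

The clause (¬v2) is unit, so v2 = False.
The clause (¬v5) is unit, so v5 = False.
The clause (v6) is unit, so v6 = True.
The clause (v3) is unit, so v3 = True.
The clause (¬v7) is unit, so v7 = False.
Suppose v1 = True.
Every clause is now satisfied; v4 is unconstrained.
A satisfying assignment: v1: True; v2: False; v3: True; v4: False; v5: False; v6: True; v7: False.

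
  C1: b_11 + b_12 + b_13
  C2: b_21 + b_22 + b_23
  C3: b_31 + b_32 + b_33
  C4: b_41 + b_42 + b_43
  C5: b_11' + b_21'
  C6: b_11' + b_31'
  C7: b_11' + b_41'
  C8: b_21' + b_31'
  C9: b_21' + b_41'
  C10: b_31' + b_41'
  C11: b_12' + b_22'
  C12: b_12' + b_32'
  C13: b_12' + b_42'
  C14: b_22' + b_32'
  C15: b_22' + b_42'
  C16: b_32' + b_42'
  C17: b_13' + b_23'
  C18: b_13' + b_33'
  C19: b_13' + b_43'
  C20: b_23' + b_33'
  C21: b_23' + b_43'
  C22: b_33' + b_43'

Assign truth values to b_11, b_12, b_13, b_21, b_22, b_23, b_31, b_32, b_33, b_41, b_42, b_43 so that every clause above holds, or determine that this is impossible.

UNSATISFIABLE

Suppose b_11 = 0.
Suppose b_12 = 1.
Unit clause (b_22') forces b_22 = 0.
Unit clause (b_32') forces b_32 = 0.
Unit clause (b_42') forces b_42 = 0.
Suppose b_21 = 1.
Unit clause (b_31') forces b_31 = 0.
Unit clause (b_33) forces b_33 = 1.
Unit clause (b_41') forces b_41 = 0.
Unit clause (b_43) forces b_43 = 1.
That conflicts with the unit clause (b_43').
Undo b_21 and try b_21 = 0.
Unit clause (b_23) forces b_23 = 1.
Unit clause (b_13') forces b_13 = 0.
Unit clause (b_33') forces b_33 = 0.
Unit clause (b_31) forces b_31 = 1.
Unit clause (b_41') forces b_41 = 0.
Unit clause (b_43) forces b_43 = 1.
That conflicts with the unit clause (b_43').
Both values of b_21 lead to a conflict.
Undo b_12 and try b_12 = 0.
Unit clause (b_13) forces b_13 = 1.
Unit clause (b_23') forces b_23 = 0.
Unit clause (b_33') forces b_33 = 0.
Unit clause (b_43') forces b_43 = 0.
Suppose b_21 = 1.
Unit clause (b_31') forces b_31 = 0.
Unit clause (b_32) forces b_32 = 1.
Unit clause (b_41') forces b_41 = 0.
Unit clause (b_42) forces b_42 = 1.
That conflicts with the unit clause (b_42').
Undo b_21 and try b_21 = 0.
Unit clause (b_22) forces b_22 = 1.
Unit clause (b_32') forces b_32 = 0.
Unit clause (b_31) forces b_31 = 1.
Unit clause (b_41') forces b_41 = 0.
Unit clause (b_42) forces b_42 = 1.
That conflicts with the unit clause (b_42').
Both values of b_21 lead to a conflict.
Both values of b_12 lead to a conflict.
Undo b_11 and try b_11 = 1.
Unit clause (b_21') forces b_21 = 0.
Unit clause (b_31') forces b_31 = 0.
Unit clause (b_41') forces b_41 = 0.
Suppose b_22 = 1.
Unit clause (b_12') forces b_12 = 0.
Unit clause (b_32') forces b_32 = 0.
Unit clause (b_33) forces b_33 = 1.
Unit clause (b_42') forces b_42 = 0.
Unit clause (b_43) forces b_43 = 1.
That conflicts with the unit clause (b_43').
Undo b_22 and try b_22 = 0.
Unit clause (b_23) forces b_23 = 1.
Unit clause (b_13') forces b_13 = 0.
Unit clause (b_33') forces b_33 = 0.
Unit clause (b_32) forces b_32 = 1.
Unit clause (b_12') forces b_12 = 0.
Unit clause (b_42') forces b_42 = 0.
Unit clause (b_43) forces b_43 = 1.
That conflicts with the unit clause (b_43').
Both values of b_22 lead to a conflict.
Both values of b_11 lead to a conflict.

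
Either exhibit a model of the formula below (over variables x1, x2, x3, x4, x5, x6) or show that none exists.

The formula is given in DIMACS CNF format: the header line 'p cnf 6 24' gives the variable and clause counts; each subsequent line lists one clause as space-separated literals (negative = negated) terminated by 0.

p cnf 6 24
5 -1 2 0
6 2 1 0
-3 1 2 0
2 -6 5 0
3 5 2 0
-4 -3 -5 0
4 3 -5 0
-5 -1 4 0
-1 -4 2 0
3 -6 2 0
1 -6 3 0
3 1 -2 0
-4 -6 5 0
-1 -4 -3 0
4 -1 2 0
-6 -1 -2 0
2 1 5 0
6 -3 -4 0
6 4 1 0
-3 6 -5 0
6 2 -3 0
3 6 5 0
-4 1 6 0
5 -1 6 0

Suppose x5 = True.
Suppose x4 = True.
From the singleton clause (¬x3), x3 = False.
Suppose x1 = True.
From the singleton clause (x2), x2 = True.
From the singleton clause (¬x6), x6 = False.
This assignment satisfies each clause.

x1: True,  x2: True,  x3: False,  x4: True,  x5: True,  x6: False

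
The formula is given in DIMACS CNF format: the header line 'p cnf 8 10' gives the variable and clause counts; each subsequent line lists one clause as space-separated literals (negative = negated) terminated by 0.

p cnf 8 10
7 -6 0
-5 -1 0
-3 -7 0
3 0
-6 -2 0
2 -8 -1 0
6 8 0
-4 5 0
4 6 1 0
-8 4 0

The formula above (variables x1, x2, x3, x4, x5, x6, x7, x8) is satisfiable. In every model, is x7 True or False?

Suppose x7 = True.
Unit clause (¬x3) forces x3 = False.
That conflicts with the unit clause (x3).
So every satisfying assignment has x7 = False.

False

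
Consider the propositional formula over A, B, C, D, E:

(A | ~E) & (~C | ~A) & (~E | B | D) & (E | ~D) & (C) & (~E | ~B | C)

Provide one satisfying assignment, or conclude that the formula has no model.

The clause (C) is unit, so C = 1.
The clause (~A) is unit, so A = 0.
The clause (~E) is unit, so E = 0.
The clause (~D) is unit, so D = 0.
All clauses hold; B can take either value.

A=0,  B=1,  C=1,  D=0,  E=0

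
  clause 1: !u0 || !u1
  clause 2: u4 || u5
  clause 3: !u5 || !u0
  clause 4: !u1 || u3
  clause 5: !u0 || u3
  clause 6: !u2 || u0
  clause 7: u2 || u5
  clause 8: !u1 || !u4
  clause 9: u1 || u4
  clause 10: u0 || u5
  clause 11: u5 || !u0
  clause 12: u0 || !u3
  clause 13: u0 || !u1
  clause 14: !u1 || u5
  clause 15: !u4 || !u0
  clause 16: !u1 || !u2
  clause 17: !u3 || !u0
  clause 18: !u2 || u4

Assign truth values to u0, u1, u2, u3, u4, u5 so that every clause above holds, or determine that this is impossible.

Try u0 = false.
Unit clause (!u2) forces u2 = false.
Unit clause (u5) forces u5 = true.
Unit clause (!u3) forces u3 = false.
Unit clause (!u1) forces u1 = false.
Unit clause (u4) forces u4 = true.
All clauses are satisfied.

u0 ↦ false, u1 ↦ false, u2 ↦ false, u3 ↦ false, u4 ↦ true, u5 ↦ true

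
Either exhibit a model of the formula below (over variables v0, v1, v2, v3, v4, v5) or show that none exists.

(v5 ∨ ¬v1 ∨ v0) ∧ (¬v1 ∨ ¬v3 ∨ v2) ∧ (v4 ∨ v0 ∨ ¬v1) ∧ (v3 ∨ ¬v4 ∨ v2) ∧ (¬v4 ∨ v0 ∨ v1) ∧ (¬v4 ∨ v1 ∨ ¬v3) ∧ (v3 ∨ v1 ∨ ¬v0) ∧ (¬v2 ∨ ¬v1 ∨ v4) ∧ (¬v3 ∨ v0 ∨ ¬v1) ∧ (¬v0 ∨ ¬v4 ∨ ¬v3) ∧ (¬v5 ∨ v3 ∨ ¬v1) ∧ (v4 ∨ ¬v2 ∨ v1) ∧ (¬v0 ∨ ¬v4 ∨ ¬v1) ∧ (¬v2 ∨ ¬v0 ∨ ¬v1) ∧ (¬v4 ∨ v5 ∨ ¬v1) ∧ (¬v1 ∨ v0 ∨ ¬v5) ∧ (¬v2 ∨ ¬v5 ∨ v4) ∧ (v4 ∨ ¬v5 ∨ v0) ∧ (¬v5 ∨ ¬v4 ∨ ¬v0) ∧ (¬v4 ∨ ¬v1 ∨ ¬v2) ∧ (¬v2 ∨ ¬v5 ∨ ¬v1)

Branch on v5: set v5 = False.
Branch on v1: set v1 = False.
Branch on v4: set v4 = False.
Unit clause (¬v2) forces v2 = False.
Branch on v3: set v3 = True.
Every clause is now satisfied; v0 is unconstrained.

v0: True; v1: False; v2: False; v3: True; v4: False; v5: False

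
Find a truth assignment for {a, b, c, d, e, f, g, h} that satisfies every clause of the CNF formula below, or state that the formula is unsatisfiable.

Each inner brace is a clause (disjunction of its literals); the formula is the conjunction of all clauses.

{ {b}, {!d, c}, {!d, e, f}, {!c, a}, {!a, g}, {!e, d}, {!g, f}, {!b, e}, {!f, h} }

a ↦ true, b ↦ true, c ↦ true, d ↦ true, e ↦ true, f ↦ true, g ↦ true, h ↦ true

(b) alone gives b = true.
(e) alone gives e = true.
(d) alone gives d = true.
(c) alone gives c = true.
(a) alone gives a = true.
(g) alone gives g = true.
(f) alone gives f = true.
(h) alone gives h = true.
All clauses are satisfied.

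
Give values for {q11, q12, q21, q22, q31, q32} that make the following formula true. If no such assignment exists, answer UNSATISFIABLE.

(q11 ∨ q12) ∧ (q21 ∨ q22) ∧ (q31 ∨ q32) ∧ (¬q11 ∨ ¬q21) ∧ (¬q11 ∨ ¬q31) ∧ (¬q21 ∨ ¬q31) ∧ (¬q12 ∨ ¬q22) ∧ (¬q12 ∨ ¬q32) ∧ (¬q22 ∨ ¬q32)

UNSATISFIABLE

Try q11 = True.
(¬q21) alone gives q21 = False.
(q22) alone gives q22 = True.
(¬q31) alone gives q31 = False.
(q32) alone gives q32 = True.
But (¬q32) is also a unit clause — contradiction.
Undo q11 and try q11 = False.
(q12) alone gives q12 = True.
(¬q22) alone gives q22 = False.
(q21) alone gives q21 = True.
(¬q31) alone gives q31 = False.
(q32) alone gives q32 = True.
But (¬q32) is also a unit clause — contradiction.
Both values of q11 lead to a conflict.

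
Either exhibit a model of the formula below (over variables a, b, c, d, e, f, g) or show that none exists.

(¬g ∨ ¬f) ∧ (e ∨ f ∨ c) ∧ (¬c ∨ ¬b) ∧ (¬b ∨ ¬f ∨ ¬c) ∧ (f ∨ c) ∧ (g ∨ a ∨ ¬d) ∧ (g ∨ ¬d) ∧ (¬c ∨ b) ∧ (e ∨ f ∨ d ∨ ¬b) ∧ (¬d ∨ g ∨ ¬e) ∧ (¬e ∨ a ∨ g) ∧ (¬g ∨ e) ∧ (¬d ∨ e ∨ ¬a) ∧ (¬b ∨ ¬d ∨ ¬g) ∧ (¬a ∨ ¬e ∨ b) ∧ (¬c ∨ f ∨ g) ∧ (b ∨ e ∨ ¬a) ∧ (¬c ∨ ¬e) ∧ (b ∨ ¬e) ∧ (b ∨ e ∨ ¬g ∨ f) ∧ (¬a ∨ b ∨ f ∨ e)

a ↦ True, b ↦ True, c ↦ False, d ↦ False, e ↦ False, f ↦ True, g ↦ False

Branch on g: set g = False.
Unit clause (¬d) forces d = False.
Branch on c: set c = False.
Unit clause (f) forces f = True.
Branch on e: set e = False.
Branch on b: set b = True.
All clauses hold; a can take either value.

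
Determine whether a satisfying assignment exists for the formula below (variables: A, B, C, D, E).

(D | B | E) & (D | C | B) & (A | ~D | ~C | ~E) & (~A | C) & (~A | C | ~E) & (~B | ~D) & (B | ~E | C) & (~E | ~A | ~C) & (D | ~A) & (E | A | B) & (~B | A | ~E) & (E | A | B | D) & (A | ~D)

Suppose A = 0.
From the singleton clause (~D), D = 0.
Suppose B = 0.
From the singleton clause (E), E = 1.
From the singleton clause (C), C = 1.
This assignment satisfies each clause.
A satisfying assignment: A ↦ 0,  B ↦ 0,  C ↦ 1,  D ↦ 0,  E ↦ 1.

Yes, satisfiable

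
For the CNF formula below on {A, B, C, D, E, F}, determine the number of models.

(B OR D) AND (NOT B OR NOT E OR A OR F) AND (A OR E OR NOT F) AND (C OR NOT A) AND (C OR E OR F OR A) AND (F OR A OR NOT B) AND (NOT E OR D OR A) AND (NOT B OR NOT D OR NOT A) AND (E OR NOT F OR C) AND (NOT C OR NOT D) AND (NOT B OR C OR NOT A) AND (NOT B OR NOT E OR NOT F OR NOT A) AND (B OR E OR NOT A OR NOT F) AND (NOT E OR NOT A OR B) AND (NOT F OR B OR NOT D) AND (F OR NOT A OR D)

3

There are 2^6 = 64 truth assignments over (A, B, C, D, E, F).
Split on C. With C = true, the clauses containing C are satisfied and NOT C drops from the rest; 1 of the 2^5 = 32 assignments to the other variables satisfy what remains.
With C = false, by the same count on the reduced clause set, 2 assignments work.
Total: 1 + 2 = 3.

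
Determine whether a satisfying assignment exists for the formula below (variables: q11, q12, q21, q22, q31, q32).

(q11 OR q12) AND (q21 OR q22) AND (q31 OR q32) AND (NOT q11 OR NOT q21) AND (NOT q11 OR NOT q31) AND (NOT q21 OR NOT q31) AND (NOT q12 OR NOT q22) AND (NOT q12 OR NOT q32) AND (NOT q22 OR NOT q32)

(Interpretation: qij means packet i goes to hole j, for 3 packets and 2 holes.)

Case q11 = true:
From the singleton clause (NOT q21), q21 = false.
From the singleton clause (q22), q22 = true.
From the singleton clause (NOT q31), q31 = false.
From the singleton clause (q32), q32 = true.
Now (NOT q32) is unsatisfied and unit — conflict.
That branch fails; take q11 = false instead.
From the singleton clause (q12), q12 = true.
From the singleton clause (NOT q22), q22 = false.
From the singleton clause (q21), q21 = true.
From the singleton clause (NOT q31), q31 = false.
From the singleton clause (q32), q32 = true.
Now (NOT q32) is unsatisfied and unit — conflict.
Both values of q11 lead to a conflict.
No assignment satisfies every clause.

No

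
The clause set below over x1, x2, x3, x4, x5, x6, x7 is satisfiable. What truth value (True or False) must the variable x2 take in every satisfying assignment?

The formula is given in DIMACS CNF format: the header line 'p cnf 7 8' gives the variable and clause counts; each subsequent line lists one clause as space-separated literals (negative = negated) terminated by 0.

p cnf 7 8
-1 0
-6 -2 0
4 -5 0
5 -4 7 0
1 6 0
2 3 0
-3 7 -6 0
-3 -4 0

Suppose x2 = True.
From the singleton clause (¬x1), x1 = False.
From the singleton clause (¬x6), x6 = False.
But (x6) is also a unit clause — contradiction.
So every satisfying assignment has x2 = False.

False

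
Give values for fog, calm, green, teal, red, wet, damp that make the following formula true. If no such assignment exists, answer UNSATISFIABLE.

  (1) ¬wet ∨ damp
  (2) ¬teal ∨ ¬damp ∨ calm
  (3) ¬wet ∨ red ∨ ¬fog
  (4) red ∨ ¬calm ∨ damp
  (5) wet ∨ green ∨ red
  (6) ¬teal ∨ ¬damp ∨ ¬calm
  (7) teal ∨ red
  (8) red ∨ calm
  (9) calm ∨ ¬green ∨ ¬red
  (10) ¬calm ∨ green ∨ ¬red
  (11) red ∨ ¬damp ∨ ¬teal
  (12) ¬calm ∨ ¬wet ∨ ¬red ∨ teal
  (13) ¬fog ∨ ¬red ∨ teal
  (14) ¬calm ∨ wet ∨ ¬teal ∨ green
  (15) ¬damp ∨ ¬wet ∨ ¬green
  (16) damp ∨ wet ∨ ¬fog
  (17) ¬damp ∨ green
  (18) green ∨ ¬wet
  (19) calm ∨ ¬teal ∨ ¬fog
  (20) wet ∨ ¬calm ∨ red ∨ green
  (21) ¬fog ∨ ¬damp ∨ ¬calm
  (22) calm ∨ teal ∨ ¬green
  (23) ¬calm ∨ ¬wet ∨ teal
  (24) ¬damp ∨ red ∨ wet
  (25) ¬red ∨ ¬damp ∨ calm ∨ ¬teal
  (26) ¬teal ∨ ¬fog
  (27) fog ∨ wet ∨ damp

Case wet = False:
Case green = True:
Case teal = False:
From the singleton clause (red), red = True.
From the singleton clause (calm), calm = True.
From the singleton clause (¬fog), fog = False.
From the singleton clause (damp), damp = True.
Every clause now holds.

fog: False,  calm: True,  green: True,  teal: False,  red: True,  wet: False,  damp: True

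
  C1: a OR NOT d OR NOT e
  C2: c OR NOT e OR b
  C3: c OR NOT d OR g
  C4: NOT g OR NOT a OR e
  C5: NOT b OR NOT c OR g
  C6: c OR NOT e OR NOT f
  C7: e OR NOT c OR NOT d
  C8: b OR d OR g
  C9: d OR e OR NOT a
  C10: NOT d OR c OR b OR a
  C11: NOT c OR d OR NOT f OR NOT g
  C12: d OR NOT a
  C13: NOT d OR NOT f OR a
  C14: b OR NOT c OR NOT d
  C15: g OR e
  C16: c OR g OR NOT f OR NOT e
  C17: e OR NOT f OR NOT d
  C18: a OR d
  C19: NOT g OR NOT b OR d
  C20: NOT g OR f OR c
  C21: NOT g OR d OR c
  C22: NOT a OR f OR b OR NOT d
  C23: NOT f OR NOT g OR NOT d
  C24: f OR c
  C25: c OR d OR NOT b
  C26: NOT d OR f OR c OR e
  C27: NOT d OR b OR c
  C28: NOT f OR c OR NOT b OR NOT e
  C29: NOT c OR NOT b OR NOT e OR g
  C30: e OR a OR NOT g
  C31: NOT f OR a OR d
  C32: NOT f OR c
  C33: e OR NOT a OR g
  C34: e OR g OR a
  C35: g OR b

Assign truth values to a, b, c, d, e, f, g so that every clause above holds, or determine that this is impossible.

a: true,  b: true,  c: true,  d: true,  e: true,  f: false,  g: true

Try d = true.
Try a = true.
Try c = true.
Unit clause (e) forces e = true.
Unit clause (b) forces b = true.
Unit clause (g) forces g = true.
Unit clause (NOT f) forces f = false.
Every clause now holds.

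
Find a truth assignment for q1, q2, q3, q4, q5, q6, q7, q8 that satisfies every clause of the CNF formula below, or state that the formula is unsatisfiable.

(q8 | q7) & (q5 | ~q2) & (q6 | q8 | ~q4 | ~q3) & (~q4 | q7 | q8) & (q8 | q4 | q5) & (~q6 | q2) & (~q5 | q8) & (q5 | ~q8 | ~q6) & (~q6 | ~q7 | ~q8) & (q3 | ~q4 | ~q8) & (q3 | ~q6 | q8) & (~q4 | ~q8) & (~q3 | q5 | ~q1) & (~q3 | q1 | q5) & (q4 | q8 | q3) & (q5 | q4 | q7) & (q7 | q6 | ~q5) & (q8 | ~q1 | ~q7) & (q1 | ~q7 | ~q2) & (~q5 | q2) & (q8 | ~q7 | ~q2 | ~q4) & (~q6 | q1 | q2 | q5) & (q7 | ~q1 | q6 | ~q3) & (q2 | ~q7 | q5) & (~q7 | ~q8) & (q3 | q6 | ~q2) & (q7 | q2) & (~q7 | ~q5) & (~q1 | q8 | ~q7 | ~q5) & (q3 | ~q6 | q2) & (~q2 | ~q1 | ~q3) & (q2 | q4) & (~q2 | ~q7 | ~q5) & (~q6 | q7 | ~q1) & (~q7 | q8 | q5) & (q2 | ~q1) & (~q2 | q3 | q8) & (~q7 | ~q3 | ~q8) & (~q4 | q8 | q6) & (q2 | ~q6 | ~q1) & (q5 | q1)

Suppose q8 = 1.
The clause (~q4) is unit, so q4 = 0.
The clause (~q7) is unit, so q7 = 0.
The clause (q5) is unit, so q5 = 1.
The clause (q6) is unit, so q6 = 1.
The clause (q2) is unit, so q2 = 1.
The clause (~q1) is unit, so q1 = 0.
All clauses hold; q3 can take either value.

q1: 0; q2: 1; q3: 0; q4: 0; q5: 1; q6: 1; q7: 0; q8: 1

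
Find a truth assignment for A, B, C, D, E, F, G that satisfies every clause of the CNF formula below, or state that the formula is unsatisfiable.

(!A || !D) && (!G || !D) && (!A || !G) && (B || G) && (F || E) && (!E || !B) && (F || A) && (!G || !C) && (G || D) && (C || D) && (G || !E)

Case A = false:
(F) alone gives F = true.
Case G = false:
(B) alone gives B = true.
(!E) alone gives E = false.
(D) alone gives D = true.
All clauses hold; C can take either value.

A: false,  B: true,  C: false,  D: true,  E: false,  F: true,  G: false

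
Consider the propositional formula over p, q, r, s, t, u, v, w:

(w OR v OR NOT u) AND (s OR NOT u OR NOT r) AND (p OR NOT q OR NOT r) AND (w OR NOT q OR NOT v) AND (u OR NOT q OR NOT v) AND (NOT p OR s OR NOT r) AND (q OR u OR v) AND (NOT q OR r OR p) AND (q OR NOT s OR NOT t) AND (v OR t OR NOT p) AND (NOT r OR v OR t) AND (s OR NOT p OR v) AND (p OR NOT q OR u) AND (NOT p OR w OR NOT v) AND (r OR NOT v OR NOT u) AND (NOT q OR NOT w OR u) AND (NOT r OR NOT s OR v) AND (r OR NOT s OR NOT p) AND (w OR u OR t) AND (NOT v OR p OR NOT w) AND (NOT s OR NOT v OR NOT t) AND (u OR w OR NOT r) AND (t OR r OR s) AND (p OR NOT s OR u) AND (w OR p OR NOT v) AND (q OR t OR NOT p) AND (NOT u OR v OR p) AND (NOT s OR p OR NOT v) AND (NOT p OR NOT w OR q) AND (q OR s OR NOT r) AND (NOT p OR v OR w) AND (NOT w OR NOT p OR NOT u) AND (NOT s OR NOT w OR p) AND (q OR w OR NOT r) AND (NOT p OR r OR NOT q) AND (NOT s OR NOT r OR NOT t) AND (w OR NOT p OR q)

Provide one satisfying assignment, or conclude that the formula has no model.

Try w = true.
Try q = false.
(NOT p) alone gives p = false.
(NOT v) alone gives v = false.
(u) alone gives u = true.
Now (NOT u) is unsatisfied and unit — conflict.
That branch fails; take q = true instead.
(u) alone gives u = true.
(NOT p) alone gives p = false.
(NOT r) alone gives r = false.
Now (r) is unsatisfied and unit — conflict.
Either choice for q ends in contradiction.
That branch fails; take w = false instead.
Try v = true.
(NOT q) alone gives q = false.
(NOT p) alone gives p = false.
Now (p) is unsatisfied and unit — conflict.
That branch fails; take v = false instead.
(NOT u) alone gives u = false.
(q) alone gives q = true.
(p) alone gives p = true.
Now (NOT p) is unsatisfied and unit — conflict.
Either choice for v ends in contradiction.
Either choice for w ends in contradiction.

UNSATISFIABLE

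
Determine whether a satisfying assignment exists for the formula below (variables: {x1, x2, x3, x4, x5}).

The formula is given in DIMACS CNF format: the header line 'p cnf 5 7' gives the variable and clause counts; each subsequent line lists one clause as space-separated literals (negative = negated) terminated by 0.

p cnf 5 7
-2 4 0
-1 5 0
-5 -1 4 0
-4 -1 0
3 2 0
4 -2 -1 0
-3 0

Yes, satisfiable

The clause (¬x3) is unit, so x3 = False.
The clause (x2) is unit, so x2 = True.
The clause (x4) is unit, so x4 = True.
The clause (¬x1) is unit, so x1 = False.
Every clause is now satisfied; x5 is unconstrained.
A satisfying assignment: x1 ↦ False; x2 ↦ True; x3 ↦ False; x4 ↦ True; x5 ↦ False.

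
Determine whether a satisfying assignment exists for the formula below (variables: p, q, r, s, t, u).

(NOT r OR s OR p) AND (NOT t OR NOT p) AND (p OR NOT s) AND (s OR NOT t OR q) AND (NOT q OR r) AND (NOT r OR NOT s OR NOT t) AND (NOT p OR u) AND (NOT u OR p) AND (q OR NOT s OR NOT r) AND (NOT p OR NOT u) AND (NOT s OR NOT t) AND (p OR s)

Try t = false.
Try p = true.
The clause (u) is unit, so u = true.
Now (NOT u) is unsatisfied and unit — conflict.
Backtrack on p: now try p = false.
The clause (NOT s) is unit, so s = false.
Now (s) is unsatisfied and unit — conflict.
Both values of p lead to a conflict.
Backtrack on t: now try t = true.
The clause (NOT p) is unit, so p = false.
The clause (NOT s) is unit, so s = false.
Now (s) is unsatisfied and unit — conflict.
Both values of t lead to a conflict.
No assignment satisfies every clause.

Unsatisfiable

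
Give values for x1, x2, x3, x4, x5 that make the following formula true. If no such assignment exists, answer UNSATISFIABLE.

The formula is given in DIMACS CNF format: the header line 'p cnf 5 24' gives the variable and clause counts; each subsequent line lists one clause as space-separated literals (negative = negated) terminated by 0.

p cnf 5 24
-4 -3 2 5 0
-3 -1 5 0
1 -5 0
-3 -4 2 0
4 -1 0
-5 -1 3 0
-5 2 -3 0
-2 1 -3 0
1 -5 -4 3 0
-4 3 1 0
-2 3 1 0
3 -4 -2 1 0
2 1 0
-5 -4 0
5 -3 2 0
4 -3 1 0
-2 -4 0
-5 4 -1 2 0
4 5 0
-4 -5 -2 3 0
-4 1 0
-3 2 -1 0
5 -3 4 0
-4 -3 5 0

Try x1 = True.
From the singleton clause (x4), x4 = True.
From the singleton clause (¬x5), x5 = False.
From the singleton clause (¬x3), x3 = False.
From the singleton clause (¬x2), x2 = False.
All clauses are satisfied.

x1: True, x2: False, x3: False, x4: True, x5: False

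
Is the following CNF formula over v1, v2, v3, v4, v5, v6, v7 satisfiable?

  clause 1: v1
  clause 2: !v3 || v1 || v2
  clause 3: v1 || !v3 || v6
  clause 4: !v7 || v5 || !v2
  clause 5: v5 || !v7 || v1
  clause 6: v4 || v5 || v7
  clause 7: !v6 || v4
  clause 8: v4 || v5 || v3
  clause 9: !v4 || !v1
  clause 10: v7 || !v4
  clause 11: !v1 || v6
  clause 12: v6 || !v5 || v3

From the singleton clause (v1), v1 = true.
From the singleton clause (!v4), v4 = false.
From the singleton clause (!v6), v6 = false.
Now (v6) is unsatisfied and unit — conflict.
No assignment satisfies every clause.

No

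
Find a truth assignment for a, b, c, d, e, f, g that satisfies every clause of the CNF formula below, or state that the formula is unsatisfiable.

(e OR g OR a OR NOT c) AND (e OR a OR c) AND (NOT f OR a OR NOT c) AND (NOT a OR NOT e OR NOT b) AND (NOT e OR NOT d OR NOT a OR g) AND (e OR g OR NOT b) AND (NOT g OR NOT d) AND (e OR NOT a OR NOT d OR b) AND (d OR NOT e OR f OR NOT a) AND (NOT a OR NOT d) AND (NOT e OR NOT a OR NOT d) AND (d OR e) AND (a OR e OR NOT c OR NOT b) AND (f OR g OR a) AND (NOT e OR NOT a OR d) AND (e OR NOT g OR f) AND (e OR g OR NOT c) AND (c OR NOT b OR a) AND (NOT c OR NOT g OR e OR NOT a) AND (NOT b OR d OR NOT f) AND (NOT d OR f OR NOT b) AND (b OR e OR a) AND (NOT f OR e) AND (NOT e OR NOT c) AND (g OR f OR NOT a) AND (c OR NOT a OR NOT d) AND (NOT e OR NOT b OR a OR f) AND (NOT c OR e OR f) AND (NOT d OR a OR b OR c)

a=false, b=false, c=false, d=false, e=true, f=false, g=true

Suppose g = true.
(NOT d) alone gives d = false.
(e) alone gives e = true.
(NOT a) alone gives a = false.
(NOT c) alone gives c = false.
(NOT b) alone gives b = false.
Every clause is now satisfied; f is unconstrained.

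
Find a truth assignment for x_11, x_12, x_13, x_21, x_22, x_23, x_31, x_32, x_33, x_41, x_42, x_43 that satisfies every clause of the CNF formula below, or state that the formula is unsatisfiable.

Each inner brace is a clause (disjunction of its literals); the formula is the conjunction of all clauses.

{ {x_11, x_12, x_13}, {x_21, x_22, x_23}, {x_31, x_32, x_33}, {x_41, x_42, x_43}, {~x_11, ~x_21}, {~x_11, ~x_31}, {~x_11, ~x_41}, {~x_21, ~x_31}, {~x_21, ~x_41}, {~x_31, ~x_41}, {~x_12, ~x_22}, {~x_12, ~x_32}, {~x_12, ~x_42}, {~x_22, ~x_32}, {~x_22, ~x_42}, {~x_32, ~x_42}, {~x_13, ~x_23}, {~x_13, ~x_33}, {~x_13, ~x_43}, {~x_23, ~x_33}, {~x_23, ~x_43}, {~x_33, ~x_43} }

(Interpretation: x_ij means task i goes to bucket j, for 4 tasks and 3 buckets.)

UNSATISFIABLE

Branch on x_11: set x_11 = 0.
Branch on x_12: set x_12 = 1.
From the singleton clause (~x_22), x_22 = 0.
From the singleton clause (~x_32), x_32 = 0.
From the singleton clause (~x_42), x_42 = 0.
Branch on x_21: set x_21 = 1.
From the singleton clause (~x_31), x_31 = 0.
From the singleton clause (x_33), x_33 = 1.
From the singleton clause (~x_41), x_41 = 0.
From the singleton clause (x_43), x_43 = 1.
That conflicts with the unit clause (~x_43).
Undo x_21 and try x_21 = 0.
From the singleton clause (x_23), x_23 = 1.
From the singleton clause (~x_13), x_13 = 0.
From the singleton clause (~x_33), x_33 = 0.
From the singleton clause (x_31), x_31 = 1.
From the singleton clause (~x_41), x_41 = 0.
From the singleton clause (x_43), x_43 = 1.
That conflicts with the unit clause (~x_43).
Either choice for x_21 ends in contradiction.
Undo x_12 and try x_12 = 0.
From the singleton clause (x_13), x_13 = 1.
From the singleton clause (~x_23), x_23 = 0.
From the singleton clause (~x_33), x_33 = 0.
From the singleton clause (~x_43), x_43 = 0.
Branch on x_21: set x_21 = 1.
From the singleton clause (~x_31), x_31 = 0.
From the singleton clause (x_32), x_32 = 1.
From the singleton clause (~x_41), x_41 = 0.
From the singleton clause (x_42), x_42 = 1.
That conflicts with the unit clause (~x_42).
Undo x_21 and try x_21 = 0.
From the singleton clause (x_22), x_22 = 1.
From the singleton clause (~x_32), x_32 = 0.
From the singleton clause (x_31), x_31 = 1.
From the singleton clause (~x_41), x_41 = 0.
From the singleton clause (x_42), x_42 = 1.
That conflicts with the unit clause (~x_42).
Either choice for x_21 ends in contradiction.
Either choice for x_12 ends in contradiction.
Undo x_11 and try x_11 = 1.
From the singleton clause (~x_21), x_21 = 0.
From the singleton clause (~x_31), x_31 = 0.
From the singleton clause (~x_41), x_41 = 0.
Branch on x_22: set x_22 = 1.
From the singleton clause (~x_12), x_12 = 0.
From the singleton clause (~x_32), x_32 = 0.
From the singleton clause (x_33), x_33 = 1.
From the singleton clause (~x_42), x_42 = 0.
From the singleton clause (x_43), x_43 = 1.
That conflicts with the unit clause (~x_43).
Undo x_22 and try x_22 = 0.
From the singleton clause (x_23), x_23 = 1.
From the singleton clause (~x_13), x_13 = 0.
From the singleton clause (~x_33), x_33 = 0.
From the singleton clause (x_32), x_32 = 1.
From the singleton clause (~x_12), x_12 = 0.
From the singleton clause (~x_42), x_42 = 0.
From the singleton clause (x_43), x_43 = 1.
That conflicts with the unit clause (~x_43).
Either choice for x_22 ends in contradiction.
Either choice for x_11 ends in contradiction.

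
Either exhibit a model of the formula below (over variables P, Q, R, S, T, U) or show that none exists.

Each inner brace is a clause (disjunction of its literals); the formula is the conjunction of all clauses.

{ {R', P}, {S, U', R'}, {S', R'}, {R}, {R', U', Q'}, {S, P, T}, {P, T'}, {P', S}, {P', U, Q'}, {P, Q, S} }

From the singleton clause (R), R = 1.
From the singleton clause (P), P = 1.
From the singleton clause (S'), S = 0.
That conflicts with the unit clause (S).

UNSATISFIABLE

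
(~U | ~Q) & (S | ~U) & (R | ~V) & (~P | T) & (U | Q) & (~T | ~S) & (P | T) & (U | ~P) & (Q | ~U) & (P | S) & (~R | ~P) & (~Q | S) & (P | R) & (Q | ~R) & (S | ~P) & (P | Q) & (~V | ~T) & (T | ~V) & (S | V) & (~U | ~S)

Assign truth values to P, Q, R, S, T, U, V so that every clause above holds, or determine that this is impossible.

Case U = 0:
(Q) alone gives Q = 1.
(~P) alone gives P = 0.
(T) alone gives T = 1.
(~S) alone gives S = 0.
Now (S) is unsatisfied and unit — conflict.
So U must be the other value — set U = 1.
(~Q) alone gives Q = 0.
Now (Q) is unsatisfied and unit — conflict.
Neither U = 1 nor U = 0 works.

UNSATISFIABLE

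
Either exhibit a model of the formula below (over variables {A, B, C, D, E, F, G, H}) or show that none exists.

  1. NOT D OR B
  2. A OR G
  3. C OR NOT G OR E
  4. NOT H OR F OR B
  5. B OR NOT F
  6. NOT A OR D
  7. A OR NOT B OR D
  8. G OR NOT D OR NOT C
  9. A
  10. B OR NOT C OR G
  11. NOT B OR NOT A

The clause (A) is unit, so A = true.
The clause (D) is unit, so D = true.
The clause (B) is unit, so B = true.
Now (NOT B) is unsatisfied and unit — conflict.

UNSATISFIABLE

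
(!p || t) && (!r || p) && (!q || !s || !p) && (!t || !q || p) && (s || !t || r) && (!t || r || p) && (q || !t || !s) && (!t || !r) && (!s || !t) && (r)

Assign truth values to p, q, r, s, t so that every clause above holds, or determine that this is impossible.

UNSATISFIABLE

The clause (r) is unit, so r = true.
The clause (p) is unit, so p = true.
The clause (t) is unit, so t = true.
But (!t) is also a unit clause — contradiction.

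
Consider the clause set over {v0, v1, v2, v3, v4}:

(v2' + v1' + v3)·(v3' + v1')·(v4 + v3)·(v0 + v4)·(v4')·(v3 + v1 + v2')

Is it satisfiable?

Yes, satisfiable

(v4') alone gives v4 = 0.
(v3) alone gives v3 = 1.
(v1') alone gives v1 = 0.
(v0) alone gives v0 = 1.
All clauses hold; v2 can take either value.
A satisfying assignment: v0 ↦ 1, v1 ↦ 0, v2 ↦ 1, v3 ↦ 1, v4 ↦ 0.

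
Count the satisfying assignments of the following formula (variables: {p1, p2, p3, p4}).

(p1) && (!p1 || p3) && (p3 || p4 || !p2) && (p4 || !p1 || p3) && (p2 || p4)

3

There are 2^4 = 16 truth assignments over (p1, p2, p3, p4).
Check each against the 5 clauses (columns in the order p1, p2, p3, p4):
  F F F F  ✗ fails (p1)
  F F F T  ✗ fails (p1)
  F F T F  ✗ fails (p1)
  F F T T  ✗ fails (p1)
  F T F F  ✗ fails (p1)
  F T F T  ✗ fails (p1)
  F T T F  ✗ fails (p1)
  F T T T  ✗ fails (p1)
  T F F F  ✗ fails (!p1 || p3)
  T F F T  ✗ fails (!p1 || p3)
  T F T F  ✗ fails (p2 || p4)
  T F T T  ✓ satisfies all
  T T F F  ✗ fails (!p1 || p3)
  T T F T  ✗ fails (!p1 || p3)
  T T T F  ✓ satisfies all
  T T T T  ✓ satisfies all
3 of the 16 rows are models.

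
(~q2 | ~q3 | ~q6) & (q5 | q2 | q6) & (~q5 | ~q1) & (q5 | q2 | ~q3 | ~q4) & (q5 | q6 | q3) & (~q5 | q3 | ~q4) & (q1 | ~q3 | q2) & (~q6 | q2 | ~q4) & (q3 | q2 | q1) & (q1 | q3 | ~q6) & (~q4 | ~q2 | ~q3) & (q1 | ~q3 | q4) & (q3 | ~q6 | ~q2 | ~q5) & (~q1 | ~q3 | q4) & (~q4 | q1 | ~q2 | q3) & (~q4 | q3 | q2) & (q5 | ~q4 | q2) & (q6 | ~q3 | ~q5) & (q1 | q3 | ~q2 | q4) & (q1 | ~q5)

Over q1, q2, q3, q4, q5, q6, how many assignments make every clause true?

3

There are 2^6 = 64 truth assignments over (q1, q2, q3, q4, q5, q6).
Split on q5. With q5 = 1, the clauses containing q5 are satisfied and ~q5 drops from the rest; 0 of the 2^5 = 32 assignments to the other variables satisfy what remains.
With q5 = 0, by the same count on the reduced clause set, 3 assignments work.
(One model: q1=T, q2=F, q3=F, q4=F, q5=F, q6=T.)
Total: 0 + 3 = 3.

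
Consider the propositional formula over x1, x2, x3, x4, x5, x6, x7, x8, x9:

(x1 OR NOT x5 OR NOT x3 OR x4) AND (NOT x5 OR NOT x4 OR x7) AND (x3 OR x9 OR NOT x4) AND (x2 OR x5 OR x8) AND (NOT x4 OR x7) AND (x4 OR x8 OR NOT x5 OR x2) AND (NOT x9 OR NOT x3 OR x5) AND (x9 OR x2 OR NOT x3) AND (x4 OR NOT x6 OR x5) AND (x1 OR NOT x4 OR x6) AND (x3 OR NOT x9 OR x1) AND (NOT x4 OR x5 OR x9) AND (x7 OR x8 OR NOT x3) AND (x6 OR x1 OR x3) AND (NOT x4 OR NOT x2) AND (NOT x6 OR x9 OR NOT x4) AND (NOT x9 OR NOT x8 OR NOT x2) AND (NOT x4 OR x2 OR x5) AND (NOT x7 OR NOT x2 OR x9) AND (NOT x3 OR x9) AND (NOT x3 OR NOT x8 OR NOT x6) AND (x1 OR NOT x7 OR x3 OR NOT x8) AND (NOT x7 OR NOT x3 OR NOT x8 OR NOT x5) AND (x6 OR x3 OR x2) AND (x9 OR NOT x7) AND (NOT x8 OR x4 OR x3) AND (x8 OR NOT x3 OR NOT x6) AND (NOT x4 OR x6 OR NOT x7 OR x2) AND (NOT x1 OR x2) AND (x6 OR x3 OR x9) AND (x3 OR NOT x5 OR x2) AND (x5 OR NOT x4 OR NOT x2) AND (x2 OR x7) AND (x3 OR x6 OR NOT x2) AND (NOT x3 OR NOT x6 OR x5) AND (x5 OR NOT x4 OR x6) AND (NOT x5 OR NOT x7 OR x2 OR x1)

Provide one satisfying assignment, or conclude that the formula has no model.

x1: true,  x2: true,  x3: false,  x4: false,  x5: true,  x6: true,  x7: false,  x8: false,  x9: true

Branch on x4: set x4 = false.
Branch on x6: set x6 = true.
Unit clause (x5) forces x5 = true.
Branch on x1: set x1 = true.
Unit clause (x2) forces x2 = true.
Branch on x9: set x9 = true.
Unit clause (NOT x8) forces x8 = false.
Unit clause (NOT x3) forces x3 = false.
Every clause is now satisfied; x7 is unconstrained.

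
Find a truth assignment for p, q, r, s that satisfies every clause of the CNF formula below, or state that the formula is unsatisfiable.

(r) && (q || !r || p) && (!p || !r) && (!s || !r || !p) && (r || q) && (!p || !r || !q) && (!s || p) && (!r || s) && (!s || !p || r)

UNSATISFIABLE

(r) alone gives r = true.
(!p) alone gives p = false.
(q) alone gives q = true.
(!s) alone gives s = false.
That conflicts with the unit clause (s).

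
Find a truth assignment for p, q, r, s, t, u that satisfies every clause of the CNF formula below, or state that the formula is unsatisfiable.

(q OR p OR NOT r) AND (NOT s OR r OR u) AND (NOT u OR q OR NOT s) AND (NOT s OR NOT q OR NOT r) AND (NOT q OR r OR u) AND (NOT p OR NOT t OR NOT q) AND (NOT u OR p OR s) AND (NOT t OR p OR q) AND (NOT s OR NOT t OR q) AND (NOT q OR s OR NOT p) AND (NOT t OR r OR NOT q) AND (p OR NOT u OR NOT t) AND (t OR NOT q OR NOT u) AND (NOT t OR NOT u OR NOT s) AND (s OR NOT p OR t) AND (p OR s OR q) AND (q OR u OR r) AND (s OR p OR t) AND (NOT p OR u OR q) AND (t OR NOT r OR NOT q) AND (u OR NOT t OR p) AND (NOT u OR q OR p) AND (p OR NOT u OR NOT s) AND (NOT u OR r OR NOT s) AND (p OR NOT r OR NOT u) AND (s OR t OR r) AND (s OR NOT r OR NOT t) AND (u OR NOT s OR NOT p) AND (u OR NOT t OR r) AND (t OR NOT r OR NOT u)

Case q = false:
Case p = true:
From the singleton clause (u), u = true.
From the singleton clause (NOT s), s = false.
From the singleton clause (t), t = true.
From the singleton clause (NOT r), r = false.
Every clause now holds.

p ↦ true; q ↦ false; r ↦ false; s ↦ false; t ↦ true; u ↦ true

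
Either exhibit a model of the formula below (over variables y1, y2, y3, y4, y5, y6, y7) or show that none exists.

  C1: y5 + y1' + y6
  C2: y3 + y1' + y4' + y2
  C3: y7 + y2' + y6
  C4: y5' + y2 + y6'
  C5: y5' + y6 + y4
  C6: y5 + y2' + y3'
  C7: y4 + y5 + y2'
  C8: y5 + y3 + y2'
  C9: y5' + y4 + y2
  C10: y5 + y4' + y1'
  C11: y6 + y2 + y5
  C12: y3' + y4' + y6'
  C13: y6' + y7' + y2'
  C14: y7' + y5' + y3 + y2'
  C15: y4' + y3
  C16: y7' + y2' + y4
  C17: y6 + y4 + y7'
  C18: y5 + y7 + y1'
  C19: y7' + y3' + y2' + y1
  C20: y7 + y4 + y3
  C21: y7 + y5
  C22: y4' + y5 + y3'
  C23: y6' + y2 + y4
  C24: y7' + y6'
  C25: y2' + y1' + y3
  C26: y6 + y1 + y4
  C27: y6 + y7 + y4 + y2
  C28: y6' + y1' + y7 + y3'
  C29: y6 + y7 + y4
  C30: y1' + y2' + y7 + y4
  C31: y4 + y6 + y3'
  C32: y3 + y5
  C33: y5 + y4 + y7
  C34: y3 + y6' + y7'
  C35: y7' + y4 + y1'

Case y4 = 1:
(y3) alone gives y3 = 1.
(y6') alone gives y6 = 0.
(y5) alone gives y5 = 1.
Case y7 = 0:
(y2') alone gives y2 = 0.
All clauses hold; y1 can take either value.

y1 ↦ 1, y2 ↦ 0, y3 ↦ 1, y4 ↦ 1, y5 ↦ 1, y6 ↦ 0, y7 ↦ 0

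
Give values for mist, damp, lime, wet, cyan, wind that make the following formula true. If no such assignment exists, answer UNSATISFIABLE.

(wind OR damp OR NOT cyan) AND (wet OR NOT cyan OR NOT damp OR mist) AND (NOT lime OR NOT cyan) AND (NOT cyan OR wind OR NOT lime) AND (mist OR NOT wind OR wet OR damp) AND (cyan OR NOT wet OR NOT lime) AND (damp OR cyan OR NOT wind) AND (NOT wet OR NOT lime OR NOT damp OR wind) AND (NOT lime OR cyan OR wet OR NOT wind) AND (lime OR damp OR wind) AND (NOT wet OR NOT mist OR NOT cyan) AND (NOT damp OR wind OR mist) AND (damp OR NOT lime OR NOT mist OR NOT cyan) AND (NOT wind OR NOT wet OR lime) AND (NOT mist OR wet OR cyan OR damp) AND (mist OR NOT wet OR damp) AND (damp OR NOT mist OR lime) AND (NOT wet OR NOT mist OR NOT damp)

mist: true; damp: true; lime: false; wet: false; cyan: false; wind: false

Try lime = false.
Try damp = true.
Try wind = false.
From the singleton clause (mist), mist = true.
From the singleton clause (NOT wet), wet = false.
Every clause is now satisfied; cyan is unconstrained.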